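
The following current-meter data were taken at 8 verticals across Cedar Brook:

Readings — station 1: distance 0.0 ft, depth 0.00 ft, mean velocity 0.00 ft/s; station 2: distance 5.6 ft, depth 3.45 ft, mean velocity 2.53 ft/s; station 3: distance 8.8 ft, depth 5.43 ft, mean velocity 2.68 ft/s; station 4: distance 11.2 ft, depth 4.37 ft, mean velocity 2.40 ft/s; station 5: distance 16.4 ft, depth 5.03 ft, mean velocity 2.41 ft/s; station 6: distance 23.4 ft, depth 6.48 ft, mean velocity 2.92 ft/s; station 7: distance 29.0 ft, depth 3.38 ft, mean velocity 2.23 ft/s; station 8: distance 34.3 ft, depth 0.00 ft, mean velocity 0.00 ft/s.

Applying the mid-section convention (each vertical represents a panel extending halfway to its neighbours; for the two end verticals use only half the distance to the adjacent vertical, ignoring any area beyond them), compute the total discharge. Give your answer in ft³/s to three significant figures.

w_2 = (8.8 − 0.0)/2 = 4.4 ft; q_2 = 2.53 × 3.45 × 4.4 = 38.41 ft³/s
w_3 = (11.2 − 5.6)/2 = 2.8 ft; q_3 = 2.68 × 5.43 × 2.8 = 40.75 ft³/s
w_4 = (16.4 − 8.8)/2 = 3.8 ft; q_4 = 2.40 × 4.37 × 3.8 = 39.85 ft³/s
w_5 = (23.4 − 11.2)/2 = 6.1 ft; q_5 = 2.41 × 5.03 × 6.1 = 73.95 ft³/s
w_6 = (29.0 − 16.4)/2 = 6.3 ft; q_6 = 2.92 × 6.48 × 6.3 = 119.2 ft³/s
w_7 = (34.3 − 23.4)/2 = 5.45 ft; q_7 = 2.23 × 3.38 × 5.45 = 41.08 ft³/s
Stations 1, 8 contribute zero (depth or velocity is 0).
Q = Σ qᵢ = 353.2 ft³/s

353 ft³/s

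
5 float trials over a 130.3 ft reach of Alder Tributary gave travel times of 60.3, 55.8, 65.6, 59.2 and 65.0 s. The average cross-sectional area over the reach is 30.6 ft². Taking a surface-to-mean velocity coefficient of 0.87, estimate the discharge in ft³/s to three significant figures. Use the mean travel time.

t̄ = (60.3 + 55.8 + 65.6 + 59.2 + 65.0) / 5 = 61.18 s
v_surface = L / t̄ = 130.3 / 61.18 = 2.130 ft/s
v_mean = 0.87 × 2.130 = 1.853 ft/s
Q = A × v_mean = 30.6 × 1.853 = 56.70 ft³/s

56.7 ft³/s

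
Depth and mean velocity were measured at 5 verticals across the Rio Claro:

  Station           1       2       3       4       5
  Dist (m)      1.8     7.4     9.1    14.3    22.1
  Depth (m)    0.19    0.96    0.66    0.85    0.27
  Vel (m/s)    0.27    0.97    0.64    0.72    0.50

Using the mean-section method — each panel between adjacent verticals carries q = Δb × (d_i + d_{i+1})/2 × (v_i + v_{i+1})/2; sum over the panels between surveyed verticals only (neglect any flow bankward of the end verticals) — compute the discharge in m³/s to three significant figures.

8.44 m³/s

Panel 1-2: Δb = 5.6 m, d̄ = (0.19+0.96)/2 = 0.575, v̄ = (0.27+0.97)/2 = 0.62 → q = 5.6×0.575×0.62 = 1.996 m³/s
Panel 2-3: Δb = 1.7 m, d̄ = (0.96+0.66)/2 = 0.81, v̄ = (0.97+0.64)/2 = 0.805 → q = 1.7×0.81×0.805 = 1.108 m³/s
Panel 3-4: Δb = 5.2 m, d̄ = (0.66+0.85)/2 = 0.755, v̄ = (0.64+0.72)/2 = 0.68 → q = 5.2×0.755×0.68 = 2.670 m³/s
Panel 4-5: Δb = 7.8 m, d̄ = (0.85+0.27)/2 = 0.56, v̄ = (0.72+0.50)/2 = 0.61 → q = 7.8×0.56×0.61 = 2.664 m³/s
Q = Σ q = 8.439 m³/s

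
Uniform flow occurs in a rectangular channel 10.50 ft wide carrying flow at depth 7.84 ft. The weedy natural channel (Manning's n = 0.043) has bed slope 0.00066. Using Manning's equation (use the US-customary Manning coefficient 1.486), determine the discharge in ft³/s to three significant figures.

A = b·y = 10.50 × 7.84 = 82.32 ft²
P = b + 2y = 10.50 + 2×7.84 = 26.18 ft
R = A/P = 82.32/26.18 = 3.144 ft
Q = (1.486/n)·A·R^(2/3)·S^(1/2) = (1.486/0.043) × 82.32 × 3.144^(2/3) × 0.00066^(1/2) = 156.9 ft³/s

157 ft³/s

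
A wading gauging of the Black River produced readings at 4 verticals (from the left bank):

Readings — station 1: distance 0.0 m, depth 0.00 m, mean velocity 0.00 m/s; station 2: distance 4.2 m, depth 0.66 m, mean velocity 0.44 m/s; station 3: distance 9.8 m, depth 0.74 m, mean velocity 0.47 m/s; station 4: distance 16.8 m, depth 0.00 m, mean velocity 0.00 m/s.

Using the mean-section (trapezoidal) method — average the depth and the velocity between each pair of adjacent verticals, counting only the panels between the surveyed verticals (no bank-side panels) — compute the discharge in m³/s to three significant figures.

2.70 m³/s

Panel 1-2: Δb = 4.2 m, d̄ = (0.00+0.66)/2 = 0.33, v̄ = (0.00+0.44)/2 = 0.22 → q = 4.2×0.33×0.22 = 0.3049 m³/s
Panel 2-3: Δb = 5.6 m, d̄ = (0.66+0.74)/2 = 0.7, v̄ = (0.44+0.47)/2 = 0.455 → q = 5.6×0.7×0.455 = 1.784 m³/s
Panel 3-4: Δb = 7 m, d̄ = (0.74+0.00)/2 = 0.37, v̄ = (0.47+0.00)/2 = 0.235 → q = 7×0.37×0.235 = 0.6087 m³/s
Q = Σ q = 2.697 m³/s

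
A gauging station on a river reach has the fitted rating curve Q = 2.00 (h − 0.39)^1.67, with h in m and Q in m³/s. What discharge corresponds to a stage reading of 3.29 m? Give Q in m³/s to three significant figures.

Q = 2.00 × (3.29 − 0.39)^1.67 = 2.00 × 2.9^1.67 = 11.84 m³/s

11.8 m³/s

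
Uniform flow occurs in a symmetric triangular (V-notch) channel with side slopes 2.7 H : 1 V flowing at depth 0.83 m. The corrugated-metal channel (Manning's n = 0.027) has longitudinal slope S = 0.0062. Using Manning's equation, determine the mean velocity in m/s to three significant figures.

A = z·y² = 2.7×0.83² = 1.860 m²
P = 2y√(1+z²) = 2×0.83×√(1+2.7²) = 4.780 m
R = A/P = 1.860/4.780 = 0.3892 m
Q = (1/n)·A·R^(2/3)·S^(1/2) = (1/0.027) × 1.860 × 0.3892^(2/3) × 0.0062^(1/2) = 2.891 m³/s
V = Q/A = 2.891/1.860 = 1.554 m/s

1.55 m/s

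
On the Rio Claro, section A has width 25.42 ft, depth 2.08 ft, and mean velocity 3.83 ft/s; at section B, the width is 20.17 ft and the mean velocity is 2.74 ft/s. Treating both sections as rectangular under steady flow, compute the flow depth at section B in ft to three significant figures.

3.66 ft

Q = A₁V₁ = (25.42×2.08) × 3.83 = 202.5 ft³/s
d₂ = Q/(b₂ V₂) = 202.5/(20.17×2.74) = 3.664 ft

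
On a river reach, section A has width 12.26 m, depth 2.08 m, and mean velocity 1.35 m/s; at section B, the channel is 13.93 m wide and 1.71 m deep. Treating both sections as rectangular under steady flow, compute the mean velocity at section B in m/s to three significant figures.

Q = A₁V₁ = (12.26×2.08) × 1.35 = 34.43 m³/s
A₂ = 13.93 × 1.71 = 23.82 m²
V₂ = Q/A₂ = 34.43/23.82 = 1.445 m/s

1.45 m/s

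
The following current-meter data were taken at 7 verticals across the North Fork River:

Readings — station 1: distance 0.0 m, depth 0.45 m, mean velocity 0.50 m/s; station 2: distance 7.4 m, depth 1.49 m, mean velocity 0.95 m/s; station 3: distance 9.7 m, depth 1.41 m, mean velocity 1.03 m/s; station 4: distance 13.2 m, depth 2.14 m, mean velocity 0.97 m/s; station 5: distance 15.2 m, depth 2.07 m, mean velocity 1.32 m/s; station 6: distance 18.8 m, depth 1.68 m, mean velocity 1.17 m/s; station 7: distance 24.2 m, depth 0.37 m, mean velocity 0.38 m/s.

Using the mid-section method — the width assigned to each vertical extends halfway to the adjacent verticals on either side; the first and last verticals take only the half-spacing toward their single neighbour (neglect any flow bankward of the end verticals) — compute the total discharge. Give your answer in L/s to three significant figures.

w_1 = (7.4 − 0.0)/2 = 3.7 m; q_1 = 0.50 × 0.45 × 3.7 = 0.8325 m³/s
w_2 = (9.7 − 0.0)/2 = 4.85 m; q_2 = 0.95 × 1.49 × 4.85 = 6.865 m³/s
w_3 = (13.2 − 7.4)/2 = 2.9 m; q_3 = 1.03 × 1.41 × 2.9 = 4.212 m³/s
w_4 = (15.2 − 9.7)/2 = 2.75 m; q_4 = 0.97 × 2.14 × 2.75 = 5.708 m³/s
w_5 = (18.8 − 13.2)/2 = 2.8 m; q_5 = 1.32 × 2.07 × 2.8 = 7.651 m³/s
w_6 = (24.2 − 15.2)/2 = 4.5 m; q_6 = 1.17 × 1.68 × 4.5 = 8.845 m³/s
w_7 = (24.2 − 18.8)/2 = 2.7 m; q_7 = 0.38 × 0.37 × 2.7 = 0.3796 m³/s
Q = Σ qᵢ = 34.49 m³/s
= 34.49 × 1000 = 34490 L/s

34500 L/s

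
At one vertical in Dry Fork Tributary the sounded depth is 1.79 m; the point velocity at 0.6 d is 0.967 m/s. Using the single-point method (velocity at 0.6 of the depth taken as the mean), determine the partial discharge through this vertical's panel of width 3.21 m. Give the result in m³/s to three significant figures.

v̄ = v₀.₆ = 0.967 m/s
q = v̄ × d × w = 0.9670 × 1.79 × 3.21 = 5.556 m³/s

5.56 m³/s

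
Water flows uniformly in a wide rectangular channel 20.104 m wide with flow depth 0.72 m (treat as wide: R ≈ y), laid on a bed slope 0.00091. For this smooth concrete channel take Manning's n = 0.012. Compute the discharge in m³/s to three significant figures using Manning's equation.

29.2 m³/s

A = b·y = 20.104 × 0.72 = 14.47 m²
Wide channel: R ≈ y = 0.72 m
Q = (1/n)·A·R^(2/3)·S^(1/2) = (1/0.012) × 14.47 × 0.7200^(2/3) × 0.00091^(1/2) = 29.23 m³/s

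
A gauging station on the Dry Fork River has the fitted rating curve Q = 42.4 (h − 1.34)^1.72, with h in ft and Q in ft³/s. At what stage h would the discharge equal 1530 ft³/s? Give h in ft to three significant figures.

9.38 ft

h − h₀ = (Q/C)^(1/b) = (1530/42.4)^(1/1.72) = 8.043 ft
h = 1.34 + 8.043 = 9.383 ft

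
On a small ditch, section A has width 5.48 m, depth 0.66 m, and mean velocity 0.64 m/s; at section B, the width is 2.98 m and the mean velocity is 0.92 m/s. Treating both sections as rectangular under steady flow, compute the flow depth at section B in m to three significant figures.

0.844 m

Q = A₁V₁ = (5.48×0.66) × 0.64 = 2.315 m³/s
d₂ = Q/(b₂ V₂) = 2.315/(2.98×0.92) = 0.8443 m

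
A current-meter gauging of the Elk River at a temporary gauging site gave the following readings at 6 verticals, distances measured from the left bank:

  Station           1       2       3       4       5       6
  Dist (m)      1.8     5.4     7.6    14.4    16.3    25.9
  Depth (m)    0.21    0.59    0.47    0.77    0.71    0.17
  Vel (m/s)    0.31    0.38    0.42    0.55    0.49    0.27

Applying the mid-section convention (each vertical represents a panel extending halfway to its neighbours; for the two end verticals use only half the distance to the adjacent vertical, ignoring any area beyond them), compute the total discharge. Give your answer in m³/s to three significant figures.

5.72 m³/s

w_1 = (5.4 − 1.8)/2 = 1.8 m; q_1 = 0.31 × 0.21 × 1.8 = 0.1172 m³/s
w_2 = (7.6 − 1.8)/2 = 2.9 m; q_2 = 0.38 × 0.59 × 2.9 = 0.6502 m³/s
w_3 = (14.4 − 5.4)/2 = 4.5 m; q_3 = 0.42 × 0.47 × 4.5 = 0.8883 m³/s
w_4 = (16.3 − 7.6)/2 = 4.35 m; q_4 = 0.55 × 0.77 × 4.35 = 1.842 m³/s
w_5 = (25.9 − 14.4)/2 = 5.75 m; q_5 = 0.49 × 0.71 × 5.75 = 2.000 m³/s
w_6 = (25.9 − 16.3)/2 = 4.8 m; q_6 = 0.27 × 0.17 × 4.8 = 0.2203 m³/s
Q = Σ qᵢ = 5.719 m³/s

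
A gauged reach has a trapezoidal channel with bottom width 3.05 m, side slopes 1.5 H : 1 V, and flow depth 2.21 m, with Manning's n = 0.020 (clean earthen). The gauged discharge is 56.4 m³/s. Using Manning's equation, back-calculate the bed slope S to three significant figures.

A = (b + z·y)·y = (3.05 + 1.5×2.21)×2.21 = 14.07 m²
P = b + 2y√(1+z²) = 3.05 + 2×2.21×√(1+1.5²) = 11.02 m
R = A/P = 14.07/11.02 = 1.277 m
S = (Q·n / (1·A·R^(2/3)))² = (56.4×0.020 / (1×14.07×1.177))² = 0.004643

0.00464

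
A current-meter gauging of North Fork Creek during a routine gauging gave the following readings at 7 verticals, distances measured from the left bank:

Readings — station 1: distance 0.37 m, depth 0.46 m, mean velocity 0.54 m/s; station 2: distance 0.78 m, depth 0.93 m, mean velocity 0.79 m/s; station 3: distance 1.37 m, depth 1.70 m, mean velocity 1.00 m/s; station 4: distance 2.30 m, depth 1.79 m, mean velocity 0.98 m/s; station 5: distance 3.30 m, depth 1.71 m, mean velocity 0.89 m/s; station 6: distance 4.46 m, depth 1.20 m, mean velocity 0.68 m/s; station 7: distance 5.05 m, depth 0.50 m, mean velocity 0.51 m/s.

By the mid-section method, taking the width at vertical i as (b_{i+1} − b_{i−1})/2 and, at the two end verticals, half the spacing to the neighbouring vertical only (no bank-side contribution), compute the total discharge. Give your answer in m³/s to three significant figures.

5.84 m³/s

w_1 = (0.78 − 0.37)/2 = 0.205 m; q_1 = 0.54 × 0.46 × 0.205 = 0.05092 m³/s
w_2 = (1.37 − 0.37)/2 = 0.5 m; q_2 = 0.79 × 0.93 × 0.5 = 0.3674 m³/s
w_3 = (2.30 − 0.78)/2 = 0.76 m; q_3 = 1.00 × 1.70 × 0.76 = 1.292 m³/s
w_4 = (3.30 − 1.37)/2 = 0.965 m; q_4 = 0.98 × 1.79 × 0.965 = 1.693 m³/s
w_5 = (4.46 − 2.30)/2 = 1.08 m; q_5 = 0.89 × 1.71 × 1.08 = 1.644 m³/s
w_6 = (5.05 − 3.30)/2 = 0.875 m; q_6 = 0.68 × 1.20 × 0.875 = 0.7140 m³/s
w_7 = (5.05 − 4.46)/2 = 0.295 m; q_7 = 0.51 × 0.50 × 0.295 = 0.07523 m³/s
Q = Σ qᵢ = 5.836 m³/s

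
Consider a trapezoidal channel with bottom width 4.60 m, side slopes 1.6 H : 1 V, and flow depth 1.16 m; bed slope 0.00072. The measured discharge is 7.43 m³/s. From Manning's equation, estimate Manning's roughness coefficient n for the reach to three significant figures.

0.0240

A = (b + z·y)·y = (4.60 + 1.6×1.16)×1.16 = 7.489 m²
P = b + 2y√(1+z²) = 4.60 + 2×1.16×√(1+1.6²) = 8.977 m
R = A/P = 7.489/8.977 = 0.8342 m
n = (1/Q)·A·R^(2/3)·S^(1/2) = (1/7.43) × 7.489 × 0.8862 × 0.02683 = 0.02397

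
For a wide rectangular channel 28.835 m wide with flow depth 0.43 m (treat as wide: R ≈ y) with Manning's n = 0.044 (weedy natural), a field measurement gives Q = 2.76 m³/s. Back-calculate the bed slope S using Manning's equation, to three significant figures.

A = b·y = 28.835 × 0.43 = 12.40 m²
Wide channel: R ≈ y = 0.43 m
S = (Q·n / (1·A·R^(2/3)))² = (2.76×0.044 / (1×12.40×0.5697))² = 0.0002956

0.000296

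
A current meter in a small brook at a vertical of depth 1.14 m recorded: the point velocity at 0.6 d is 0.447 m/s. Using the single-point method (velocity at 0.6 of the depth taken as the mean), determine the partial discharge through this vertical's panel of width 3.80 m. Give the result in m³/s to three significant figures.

1.94 m³/s

v̄ = v₀.₆ = 0.447 m/s
q = v̄ × d × w = 0.4470 × 1.14 × 3.80 = 1.936 m³/s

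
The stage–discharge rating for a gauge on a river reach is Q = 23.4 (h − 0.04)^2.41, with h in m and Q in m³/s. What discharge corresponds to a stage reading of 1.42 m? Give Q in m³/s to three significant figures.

50.9 m³/s

Q = 23.4 × (1.42 − 0.04)^2.41 = 23.4 × 1.38^2.41 = 50.85 m³/s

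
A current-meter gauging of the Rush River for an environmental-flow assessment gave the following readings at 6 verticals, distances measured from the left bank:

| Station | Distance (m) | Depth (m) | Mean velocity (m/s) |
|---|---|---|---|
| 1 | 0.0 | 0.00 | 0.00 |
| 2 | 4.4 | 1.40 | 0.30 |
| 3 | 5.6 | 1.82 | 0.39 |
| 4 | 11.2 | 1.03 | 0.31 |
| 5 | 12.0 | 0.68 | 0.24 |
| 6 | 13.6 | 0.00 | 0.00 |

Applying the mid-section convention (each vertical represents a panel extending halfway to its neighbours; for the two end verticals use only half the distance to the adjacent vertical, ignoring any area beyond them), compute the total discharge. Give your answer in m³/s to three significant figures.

4.81 m³/s

w_2 = (5.6 − 0.0)/2 = 2.8 m; q_2 = 0.30 × 1.40 × 2.8 = 1.176 m³/s
w_3 = (11.2 − 4.4)/2 = 3.4 m; q_3 = 0.39 × 1.82 × 3.4 = 2.413 m³/s
w_4 = (12.0 − 5.6)/2 = 3.2 m; q_4 = 0.31 × 1.03 × 3.2 = 1.022 m³/s
w_5 = (13.6 − 11.2)/2 = 1.2 m; q_5 = 0.24 × 0.68 × 1.2 = 0.1958 m³/s
Stations 1, 6 contribute zero (depth or velocity is 0).
Q = Σ qᵢ = 4.807 m³/s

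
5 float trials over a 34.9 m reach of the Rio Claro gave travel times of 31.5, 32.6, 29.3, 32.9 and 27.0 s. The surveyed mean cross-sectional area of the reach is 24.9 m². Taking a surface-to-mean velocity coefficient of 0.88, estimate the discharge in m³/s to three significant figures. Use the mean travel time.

24.9 m³/s

t̄ = (31.5 + 32.6 + 29.3 + 32.9 + 27.0) / 5 = 30.66 s
v_surface = L / t̄ = 34.9 / 30.66 = 1.138 m/s
v_mean = 0.88 × 1.138 = 1.002 m/s
Q = A × v_mean = 24.9 × 1.002 = 24.94 m³/s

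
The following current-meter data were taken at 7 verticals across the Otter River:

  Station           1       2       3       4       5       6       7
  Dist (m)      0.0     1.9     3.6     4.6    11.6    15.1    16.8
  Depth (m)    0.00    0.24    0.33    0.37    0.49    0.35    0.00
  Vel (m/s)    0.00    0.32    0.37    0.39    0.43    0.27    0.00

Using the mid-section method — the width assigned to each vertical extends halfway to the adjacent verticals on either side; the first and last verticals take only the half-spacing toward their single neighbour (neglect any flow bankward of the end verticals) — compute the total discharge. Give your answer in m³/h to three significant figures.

w_2 = (3.6 − 0.0)/2 = 1.8 m; q_2 = 0.32 × 0.24 × 1.8 = 0.1382 m³/s
w_3 = (4.6 − 1.9)/2 = 1.35 m; q_3 = 0.37 × 0.33 × 1.35 = 0.1648 m³/s
w_4 = (11.6 − 3.6)/2 = 4 m; q_4 = 0.39 × 0.37 × 4 = 0.5772 m³/s
w_5 = (15.1 − 4.6)/2 = 5.25 m; q_5 = 0.43 × 0.49 × 5.25 = 1.106 m³/s
w_6 = (16.8 − 11.6)/2 = 2.6 m; q_6 = 0.27 × 0.35 × 2.6 = 0.2457 m³/s
Stations 1, 7 contribute zero (depth or velocity is 0).
Q = Σ qᵢ = 2.232 m³/s
= 2.232 × 3600 = 8036 m³/h

8040 m³/h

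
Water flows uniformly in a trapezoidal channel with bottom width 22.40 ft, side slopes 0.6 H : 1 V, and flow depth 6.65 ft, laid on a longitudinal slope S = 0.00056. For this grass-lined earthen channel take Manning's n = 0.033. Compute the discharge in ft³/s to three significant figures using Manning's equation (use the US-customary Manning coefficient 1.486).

A = (b + z·y)·y = (22.40 + 0.6×6.65)×6.65 = 175.5 ft²
P = b + 2y√(1+z²) = 22.40 + 2×6.65×√(1+0.6²) = 37.91 ft
R = A/P = 175.5/37.91 = 4.629 ft
Q = (1.486/n)·A·R^(2/3)·S^(1/2) = (1.486/0.033) × 175.5 × 4.629^(2/3) × 0.00056^(1/2) = 519.4 ft³/s

519 ft³/s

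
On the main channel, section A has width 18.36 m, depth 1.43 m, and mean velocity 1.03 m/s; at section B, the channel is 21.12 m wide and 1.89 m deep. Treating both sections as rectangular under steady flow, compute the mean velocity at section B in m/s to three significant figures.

0.677 m/s

Q = A₁V₁ = (18.36×1.43) × 1.03 = 27.04 m³/s
A₂ = 21.12 × 1.89 = 39.92 m²
V₂ = Q/A₂ = 27.04/39.92 = 0.6775 m/s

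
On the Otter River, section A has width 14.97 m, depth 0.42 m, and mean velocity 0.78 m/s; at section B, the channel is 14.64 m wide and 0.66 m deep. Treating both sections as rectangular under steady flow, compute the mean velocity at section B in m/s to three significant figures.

0.508 m/s

Q = A₁V₁ = (14.97×0.42) × 0.78 = 4.904 m³/s
A₂ = 14.64 × 0.66 = 9.662 m²
V₂ = Q/A₂ = 4.904/9.662 = 0.5076 m/s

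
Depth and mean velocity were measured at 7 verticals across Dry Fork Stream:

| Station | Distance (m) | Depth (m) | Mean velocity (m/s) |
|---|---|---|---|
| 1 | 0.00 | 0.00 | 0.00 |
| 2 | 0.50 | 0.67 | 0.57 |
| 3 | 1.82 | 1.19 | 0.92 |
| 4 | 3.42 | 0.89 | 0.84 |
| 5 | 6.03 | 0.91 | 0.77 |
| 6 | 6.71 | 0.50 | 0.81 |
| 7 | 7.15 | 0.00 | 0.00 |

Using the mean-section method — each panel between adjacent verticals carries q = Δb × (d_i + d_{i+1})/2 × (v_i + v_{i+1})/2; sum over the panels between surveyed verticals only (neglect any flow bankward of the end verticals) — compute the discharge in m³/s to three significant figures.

4.74 m³/s

Panel 1-2: Δb = 0.5 m, d̄ = (0.00+0.67)/2 = 0.335, v̄ = (0.00+0.57)/2 = 0.285 → q = 0.5×0.335×0.285 = 0.04774 m³/s
Panel 2-3: Δb = 1.32 m, d̄ = (0.67+1.19)/2 = 0.93, v̄ = (0.57+0.92)/2 = 0.745 → q = 1.32×0.93×0.745 = 0.9146 m³/s
Panel 3-4: Δb = 1.6 m, d̄ = (1.19+0.89)/2 = 1.04, v̄ = (0.92+0.84)/2 = 0.88 → q = 1.6×1.04×0.88 = 1.464 m³/s
Panel 4-5: Δb = 2.61 m, d̄ = (0.89+0.91)/2 = 0.9, v̄ = (0.84+0.77)/2 = 0.805 → q = 2.61×0.9×0.805 = 1.891 m³/s
Panel 5-6: Δb = 0.68 m, d̄ = (0.91+0.50)/2 = 0.705, v̄ = (0.77+0.81)/2 = 0.79 → q = 0.68×0.705×0.79 = 0.3787 m³/s
Panel 6-7: Δb = 0.44 m, d̄ = (0.50+0.00)/2 = 0.25, v̄ = (0.81+0.00)/2 = 0.405 → q = 0.44×0.25×0.405 = 0.04455 m³/s
Q = Σ q = 4.741 m³/s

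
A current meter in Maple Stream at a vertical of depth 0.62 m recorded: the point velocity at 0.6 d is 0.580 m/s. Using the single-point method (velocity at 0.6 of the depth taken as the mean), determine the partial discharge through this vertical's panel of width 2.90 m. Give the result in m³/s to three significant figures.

v̄ = v₀.₆ = 0.580 m/s
q = v̄ × d × w = 0.5800 × 0.62 × 2.90 = 1.043 m³/s

1.04 m³/s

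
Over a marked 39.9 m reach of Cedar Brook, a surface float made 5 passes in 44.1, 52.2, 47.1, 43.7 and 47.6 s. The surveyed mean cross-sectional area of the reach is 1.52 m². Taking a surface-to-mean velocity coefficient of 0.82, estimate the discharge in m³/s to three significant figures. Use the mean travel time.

t̄ = (44.1 + 52.2 + 47.1 + 43.7 + 47.6) / 5 = 46.94 s
v_surface = L / t̄ = 39.9 / 46.94 = 0.8500 m/s
v_mean = 0.82 × 0.8500 = 0.6970 m/s
Q = A × v_mean = 1.52 × 0.6970 = 1.059 m³/s

1.06 m³/s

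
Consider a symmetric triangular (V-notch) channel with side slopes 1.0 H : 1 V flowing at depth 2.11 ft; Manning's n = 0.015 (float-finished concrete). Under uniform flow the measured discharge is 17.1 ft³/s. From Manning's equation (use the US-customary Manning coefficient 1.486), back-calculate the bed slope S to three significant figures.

0.00222

A = z·y² = 1.0×2.11² = 4.452 ft²
P = 2y√(1+z²) = 2×2.11×√(1+1.0²) = 5.968 ft
R = A/P = 4.452/5.968 = 0.7460 ft
S = (Q·n / (1.486·A·R^(2/3)))² = (17.1×0.015 / (1.486×4.452×0.8225))² = 0.002222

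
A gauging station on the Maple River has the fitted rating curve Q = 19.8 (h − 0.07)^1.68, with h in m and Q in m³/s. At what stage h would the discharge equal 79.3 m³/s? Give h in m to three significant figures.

2.35 m

h − h₀ = (Q/C)^(1/b) = (79.3/19.8)^(1/1.68) = 2.284 m
h = 0.07 + 2.284 = 2.354 m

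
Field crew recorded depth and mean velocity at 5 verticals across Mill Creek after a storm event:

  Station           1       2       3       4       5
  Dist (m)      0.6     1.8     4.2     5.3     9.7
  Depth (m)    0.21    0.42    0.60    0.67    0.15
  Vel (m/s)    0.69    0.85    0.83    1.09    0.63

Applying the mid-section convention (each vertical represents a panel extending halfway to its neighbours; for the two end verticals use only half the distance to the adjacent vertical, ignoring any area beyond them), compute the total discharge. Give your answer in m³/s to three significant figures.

3.82 m³/s

w_1 = (1.8 − 0.6)/2 = 0.6 m; q_1 = 0.69 × 0.21 × 0.6 = 0.08694 m³/s
w_2 = (4.2 − 0.6)/2 = 1.8 m; q_2 = 0.85 × 0.42 × 1.8 = 0.6426 m³/s
w_3 = (5.3 − 1.8)/2 = 1.75 m; q_3 = 0.83 × 0.60 × 1.75 = 0.8715 m³/s
w_4 = (9.7 − 4.2)/2 = 2.75 m; q_4 = 1.09 × 0.67 × 2.75 = 2.008 m³/s
w_5 = (9.7 − 5.3)/2 = 2.2 m; q_5 = 0.63 × 0.15 × 2.2 = 0.2079 m³/s
Q = Σ qᵢ = 3.817 m³/s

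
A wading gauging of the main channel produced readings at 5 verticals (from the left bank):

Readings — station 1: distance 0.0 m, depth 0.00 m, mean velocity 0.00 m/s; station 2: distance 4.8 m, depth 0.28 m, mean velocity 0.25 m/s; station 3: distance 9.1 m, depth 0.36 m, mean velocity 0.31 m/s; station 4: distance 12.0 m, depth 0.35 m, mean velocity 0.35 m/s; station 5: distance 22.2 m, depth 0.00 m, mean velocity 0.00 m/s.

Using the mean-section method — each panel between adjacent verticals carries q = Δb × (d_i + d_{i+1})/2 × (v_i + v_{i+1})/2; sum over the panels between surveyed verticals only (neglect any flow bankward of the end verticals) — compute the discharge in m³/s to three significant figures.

Panel 1-2: Δb = 4.8 m, d̄ = (0.00+0.28)/2 = 0.14, v̄ = (0.00+0.25)/2 = 0.125 → q = 4.8×0.14×0.125 = 0.08400 m³/s
Panel 2-3: Δb = 4.3 m, d̄ = (0.28+0.36)/2 = 0.32, v̄ = (0.25+0.31)/2 = 0.28 → q = 4.3×0.32×0.28 = 0.3853 m³/s
Panel 3-4: Δb = 2.9 m, d̄ = (0.36+0.35)/2 = 0.355, v̄ = (0.31+0.35)/2 = 0.33 → q = 2.9×0.355×0.33 = 0.3397 m³/s
Panel 4-5: Δb = 10.2 m, d̄ = (0.35+0.00)/2 = 0.175, v̄ = (0.35+0.00)/2 = 0.175 → q = 10.2×0.175×0.175 = 0.3124 m³/s
Q = Σ q = 1.121 m³/s

1.12 m³/s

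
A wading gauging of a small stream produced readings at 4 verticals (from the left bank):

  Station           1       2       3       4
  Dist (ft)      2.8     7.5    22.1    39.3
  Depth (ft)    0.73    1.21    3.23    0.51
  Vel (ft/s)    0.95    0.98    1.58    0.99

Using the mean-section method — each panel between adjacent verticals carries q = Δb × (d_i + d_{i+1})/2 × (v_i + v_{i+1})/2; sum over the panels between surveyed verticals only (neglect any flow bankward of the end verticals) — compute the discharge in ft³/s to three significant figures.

87.2 ft³/s

Panel 1-2: Δb = 4.7 ft, d̄ = (0.73+1.21)/2 = 0.97, v̄ = (0.95+0.98)/2 = 0.965 → q = 4.7×0.97×0.965 = 4.399 ft³/s
Panel 2-3: Δb = 14.6 ft, d̄ = (1.21+3.23)/2 = 2.22, v̄ = (0.98+1.58)/2 = 1.28 → q = 14.6×2.22×1.28 = 41.49 ft³/s
Panel 3-4: Δb = 17.2 ft, d̄ = (3.23+0.51)/2 = 1.87, v̄ = (1.58+0.99)/2 = 1.285 → q = 17.2×1.87×1.285 = 41.33 ft³/s
Q = Σ q = 87.22 ft³/s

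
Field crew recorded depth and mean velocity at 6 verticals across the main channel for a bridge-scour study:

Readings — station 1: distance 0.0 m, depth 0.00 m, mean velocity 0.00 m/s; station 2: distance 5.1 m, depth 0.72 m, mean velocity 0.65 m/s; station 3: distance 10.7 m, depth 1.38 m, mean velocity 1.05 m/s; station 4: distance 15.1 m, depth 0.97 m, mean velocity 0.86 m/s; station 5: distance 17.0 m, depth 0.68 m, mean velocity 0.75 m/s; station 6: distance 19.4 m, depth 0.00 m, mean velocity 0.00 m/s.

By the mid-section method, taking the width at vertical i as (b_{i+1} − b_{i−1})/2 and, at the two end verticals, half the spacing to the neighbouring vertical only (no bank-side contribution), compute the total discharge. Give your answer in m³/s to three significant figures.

w_2 = (10.7 − 0.0)/2 = 5.35 m; q_2 = 0.65 × 0.72 × 5.35 = 2.504 m³/s
w_3 = (15.1 − 5.1)/2 = 5 m; q_3 = 1.05 × 1.38 × 5 = 7.245 m³/s
w_4 = (17.0 − 10.7)/2 = 3.15 m; q_4 = 0.86 × 0.97 × 3.15 = 2.628 m³/s
w_5 = (19.4 − 15.1)/2 = 2.15 m; q_5 = 0.75 × 0.68 × 2.15 = 1.097 m³/s
Stations 1, 6 contribute zero (depth or velocity is 0).
Q = Σ qᵢ = 13.47 m³/s

13.5 m³/s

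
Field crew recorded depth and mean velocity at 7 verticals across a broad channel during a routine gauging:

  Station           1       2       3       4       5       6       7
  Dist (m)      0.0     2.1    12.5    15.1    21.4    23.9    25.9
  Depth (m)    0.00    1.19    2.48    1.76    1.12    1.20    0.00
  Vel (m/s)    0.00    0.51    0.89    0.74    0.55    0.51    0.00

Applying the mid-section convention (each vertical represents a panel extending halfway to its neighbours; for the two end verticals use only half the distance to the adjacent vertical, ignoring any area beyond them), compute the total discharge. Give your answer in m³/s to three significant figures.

w_2 = (12.5 − 0.0)/2 = 6.25 m; q_2 = 0.51 × 1.19 × 6.25 = 3.793 m³/s
w_3 = (15.1 − 2.1)/2 = 6.5 m; q_3 = 0.89 × 2.48 × 6.5 = 14.35 m³/s
w_4 = (21.4 − 12.5)/2 = 4.45 m; q_4 = 0.74 × 1.76 × 4.45 = 5.796 m³/s
w_5 = (23.9 − 15.1)/2 = 4.4 m; q_5 = 0.55 × 1.12 × 4.4 = 2.710 m³/s
w_6 = (25.9 − 21.4)/2 = 2.25 m; q_6 = 0.51 × 1.20 × 2.25 = 1.377 m³/s
Stations 1, 7 contribute zero (depth or velocity is 0).
Q = Σ qᵢ = 28.02 m³/s

28.0 m³/s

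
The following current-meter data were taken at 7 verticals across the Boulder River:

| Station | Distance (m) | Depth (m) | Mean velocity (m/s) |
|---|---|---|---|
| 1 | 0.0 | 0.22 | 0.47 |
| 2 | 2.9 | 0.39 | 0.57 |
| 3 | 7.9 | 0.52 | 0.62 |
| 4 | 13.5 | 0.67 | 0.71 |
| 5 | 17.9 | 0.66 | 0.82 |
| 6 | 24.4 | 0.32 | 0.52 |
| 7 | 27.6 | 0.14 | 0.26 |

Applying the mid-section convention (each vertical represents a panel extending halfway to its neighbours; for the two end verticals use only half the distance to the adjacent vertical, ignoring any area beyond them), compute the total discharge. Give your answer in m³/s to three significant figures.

8.93 m³/s

w_1 = (2.9 − 0.0)/2 = 1.45 m; q_1 = 0.47 × 0.22 × 1.45 = 0.1499 m³/s
w_2 = (7.9 − 0.0)/2 = 3.95 m; q_2 = 0.57 × 0.39 × 3.95 = 0.8781 m³/s
w_3 = (13.5 − 2.9)/2 = 5.3 m; q_3 = 0.62 × 0.52 × 5.3 = 1.709 m³/s
w_4 = (17.9 − 7.9)/2 = 5 m; q_4 = 0.71 × 0.67 × 5 = 2.379 m³/s
w_5 = (24.4 − 13.5)/2 = 5.45 m; q_5 = 0.82 × 0.66 × 5.45 = 2.950 m³/s
w_6 = (27.6 − 17.9)/2 = 4.85 m; q_6 = 0.52 × 0.32 × 4.85 = 0.8070 m³/s
w_7 = (27.6 − 24.4)/2 = 1.6 m; q_7 = 0.26 × 0.14 × 1.6 = 0.05824 m³/s
Q = Σ qᵢ = 8.930 m³/s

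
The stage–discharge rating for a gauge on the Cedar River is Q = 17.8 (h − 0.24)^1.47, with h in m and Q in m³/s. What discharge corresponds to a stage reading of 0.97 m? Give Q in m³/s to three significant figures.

Q = 17.8 × (0.97 − 0.24)^1.47 = 17.8 × 0.73^1.47 = 11.21 m³/s

11.2 m³/s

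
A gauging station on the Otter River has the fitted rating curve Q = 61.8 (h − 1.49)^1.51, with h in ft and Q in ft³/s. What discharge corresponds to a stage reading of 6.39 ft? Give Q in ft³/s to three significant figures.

681 ft³/s

Q = 61.8 × (6.39 − 1.49)^1.51 = 61.8 × 4.9^1.51 = 681.1 ft³/s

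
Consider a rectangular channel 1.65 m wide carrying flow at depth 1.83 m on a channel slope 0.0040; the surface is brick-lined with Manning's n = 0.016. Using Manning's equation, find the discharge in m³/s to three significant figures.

A = b·y = 1.65 × 1.83 = 3.020 m²
P = b + 2y = 1.65 + 2×1.83 = 5.310 m
R = A/P = 3.020/5.310 = 0.5686 m
Q = (1/n)·A·R^(2/3)·S^(1/2) = (1/0.016) × 3.020 × 0.5686^(2/3) × 0.0040^(1/2) = 8.192 m³/s

8.19 m³/s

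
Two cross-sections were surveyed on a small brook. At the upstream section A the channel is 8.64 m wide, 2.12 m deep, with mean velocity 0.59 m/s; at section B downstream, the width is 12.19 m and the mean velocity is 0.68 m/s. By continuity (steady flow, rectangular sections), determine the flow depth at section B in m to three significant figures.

1.30 m

Q = A₁V₁ = (8.64×2.12) × 0.59 = 10.81 m³/s
d₂ = Q/(b₂ V₂) = 10.81/(12.19×0.68) = 1.304 m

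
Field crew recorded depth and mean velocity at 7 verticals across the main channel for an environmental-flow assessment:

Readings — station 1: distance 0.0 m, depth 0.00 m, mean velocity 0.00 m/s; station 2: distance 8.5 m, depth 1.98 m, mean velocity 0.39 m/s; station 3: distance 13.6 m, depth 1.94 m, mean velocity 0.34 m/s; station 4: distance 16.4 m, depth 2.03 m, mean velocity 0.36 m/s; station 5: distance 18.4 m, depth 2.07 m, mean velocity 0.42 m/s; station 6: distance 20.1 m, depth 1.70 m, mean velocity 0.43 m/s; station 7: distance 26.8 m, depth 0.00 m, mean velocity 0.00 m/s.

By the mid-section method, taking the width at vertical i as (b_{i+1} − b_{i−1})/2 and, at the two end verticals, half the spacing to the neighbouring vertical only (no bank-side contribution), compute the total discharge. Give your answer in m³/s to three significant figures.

14.3 m³/s

w_2 = (13.6 − 0.0)/2 = 6.8 m; q_2 = 0.39 × 1.98 × 6.8 = 5.251 m³/s
w_3 = (16.4 − 8.5)/2 = 3.95 m; q_3 = 0.34 × 1.94 × 3.95 = 2.605 m³/s
w_4 = (18.4 − 13.6)/2 = 2.4 m; q_4 = 0.36 × 2.03 × 2.4 = 1.754 m³/s
w_5 = (20.1 − 16.4)/2 = 1.85 m; q_5 = 0.42 × 2.07 × 1.85 = 1.608 m³/s
w_6 = (26.8 − 18.4)/2 = 4.2 m; q_6 = 0.43 × 1.70 × 4.2 = 3.070 m³/s
Stations 1, 7 contribute zero (depth or velocity is 0).
Q = Σ qᵢ = 14.29 m³/s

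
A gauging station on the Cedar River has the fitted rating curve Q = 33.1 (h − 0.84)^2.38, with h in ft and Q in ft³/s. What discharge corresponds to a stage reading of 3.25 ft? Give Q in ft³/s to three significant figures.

Q = 33.1 × (3.25 − 0.84)^2.38 = 33.1 × 2.41^2.38 = 268.6 ft³/s

269 ft³/s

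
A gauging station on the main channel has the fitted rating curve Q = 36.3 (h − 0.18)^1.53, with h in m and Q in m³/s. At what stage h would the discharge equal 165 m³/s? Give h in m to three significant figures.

h − h₀ = (Q/C)^(1/b) = (165/36.3)^(1/1.53) = 2.690 m
h = 0.18 + 2.690 = 2.870 m

2.87 m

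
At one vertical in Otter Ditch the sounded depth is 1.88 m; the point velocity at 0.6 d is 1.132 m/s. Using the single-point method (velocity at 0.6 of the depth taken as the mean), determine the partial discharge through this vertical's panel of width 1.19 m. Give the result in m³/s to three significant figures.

2.53 m³/s

v̄ = v₀.₆ = 1.132 m/s
q = v̄ × d × w = 1.132 × 1.88 × 1.19 = 2.533 m³/s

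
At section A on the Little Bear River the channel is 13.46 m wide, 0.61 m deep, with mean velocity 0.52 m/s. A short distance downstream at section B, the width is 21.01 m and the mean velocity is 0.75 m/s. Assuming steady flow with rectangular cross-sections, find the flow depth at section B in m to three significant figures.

Q = A₁V₁ = (13.46×0.61) × 0.52 = 4.270 m³/s
d₂ = Q/(b₂ V₂) = 4.270/(21.01×0.75) = 0.2710 m

0.271 m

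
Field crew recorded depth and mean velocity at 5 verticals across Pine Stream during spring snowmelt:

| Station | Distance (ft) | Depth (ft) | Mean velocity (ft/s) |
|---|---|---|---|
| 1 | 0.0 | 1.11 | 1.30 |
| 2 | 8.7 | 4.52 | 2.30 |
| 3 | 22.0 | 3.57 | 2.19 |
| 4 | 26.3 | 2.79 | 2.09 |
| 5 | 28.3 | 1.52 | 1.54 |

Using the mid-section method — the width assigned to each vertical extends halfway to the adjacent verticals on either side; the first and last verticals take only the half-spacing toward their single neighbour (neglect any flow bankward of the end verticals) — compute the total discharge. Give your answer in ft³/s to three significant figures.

210 ft³/s

w_1 = (8.7 − 0.0)/2 = 4.35 ft; q_1 = 1.30 × 1.11 × 4.35 = 6.277 ft³/s
w_2 = (22.0 − 0.0)/2 = 11 ft; q_2 = 2.30 × 4.52 × 11 = 114.4 ft³/s
w_3 = (26.3 − 8.7)/2 = 8.8 ft; q_3 = 2.19 × 3.57 × 8.8 = 68.80 ft³/s
w_4 = (28.3 − 22.0)/2 = 3.15 ft; q_4 = 2.09 × 2.79 × 3.15 = 18.37 ft³/s
w_5 = (28.3 − 26.3)/2 = 1 ft; q_5 = 1.54 × 1.52 × 1 = 2.341 ft³/s
Q = Σ qᵢ = 210.1 ft³/s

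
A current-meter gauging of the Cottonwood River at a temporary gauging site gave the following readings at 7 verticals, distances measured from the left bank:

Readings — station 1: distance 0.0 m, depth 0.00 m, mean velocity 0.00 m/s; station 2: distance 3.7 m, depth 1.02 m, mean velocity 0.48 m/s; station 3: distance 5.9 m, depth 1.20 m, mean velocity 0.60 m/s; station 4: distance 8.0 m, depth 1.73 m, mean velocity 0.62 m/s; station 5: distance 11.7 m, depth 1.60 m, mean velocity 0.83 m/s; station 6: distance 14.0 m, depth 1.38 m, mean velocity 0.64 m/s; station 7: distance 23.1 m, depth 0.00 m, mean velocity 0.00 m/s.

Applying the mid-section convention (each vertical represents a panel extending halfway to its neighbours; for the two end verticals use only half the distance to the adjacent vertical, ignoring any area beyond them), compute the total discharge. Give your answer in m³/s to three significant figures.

w_2 = (5.9 − 0.0)/2 = 2.95 m; q_2 = 0.48 × 1.02 × 2.95 = 1.444 m³/s
w_3 = (8.0 − 3.7)/2 = 2.15 m; q_3 = 0.60 × 1.20 × 2.15 = 1.548 m³/s
w_4 = (11.7 − 5.9)/2 = 2.9 m; q_4 = 0.62 × 1.73 × 2.9 = 3.111 m³/s
w_5 = (14.0 − 8.0)/2 = 3 m; q_5 = 0.83 × 1.60 × 3 = 3.984 m³/s
w_6 = (23.1 − 11.7)/2 = 5.7 m; q_6 = 0.64 × 1.38 × 5.7 = 5.034 m³/s
Stations 1, 7 contribute zero (depth or velocity is 0).
Q = Σ qᵢ = 15.12 m³/s

15.1 m³/s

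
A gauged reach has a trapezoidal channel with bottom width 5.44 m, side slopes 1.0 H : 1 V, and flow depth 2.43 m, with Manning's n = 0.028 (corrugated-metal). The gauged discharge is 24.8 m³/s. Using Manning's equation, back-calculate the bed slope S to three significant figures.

A = (b + z·y)·y = (5.44 + 1.0×2.43)×2.43 = 19.12 m²
P = b + 2y√(1+z²) = 5.44 + 2×2.43×√(1+1.0²) = 12.31 m
R = A/P = 19.12/12.31 = 1.553 m
S = (Q·n / (1·A·R^(2/3)))² = (24.8×0.028 / (1×19.12×1.341))² = 0.0007330

0.000733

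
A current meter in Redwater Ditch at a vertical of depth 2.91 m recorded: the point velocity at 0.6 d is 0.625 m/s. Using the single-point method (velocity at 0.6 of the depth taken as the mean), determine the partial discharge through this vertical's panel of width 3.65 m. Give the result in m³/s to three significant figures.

v̄ = v₀.₆ = 0.625 m/s
q = v̄ × d × w = 0.6250 × 2.91 × 3.65 = 6.638 m³/s

6.64 m³/s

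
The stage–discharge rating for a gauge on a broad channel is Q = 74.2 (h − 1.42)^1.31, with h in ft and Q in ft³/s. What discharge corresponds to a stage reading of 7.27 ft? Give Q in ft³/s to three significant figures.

751 ft³/s

Q = 74.2 × (7.27 − 1.42)^1.31 = 74.2 × 5.85^1.31 = 750.5 ft³/s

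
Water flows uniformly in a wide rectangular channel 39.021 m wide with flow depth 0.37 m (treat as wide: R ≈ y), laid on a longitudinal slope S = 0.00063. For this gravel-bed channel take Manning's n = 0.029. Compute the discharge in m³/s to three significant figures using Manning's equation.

A = b·y = 39.021 × 0.37 = 14.44 m²
Wide channel: R ≈ y = 0.37 m
Q = (1/n)·A·R^(2/3)·S^(1/2) = (1/0.029) × 14.44 × 0.3700^(2/3) × 0.00063^(1/2) = 6.440 m³/s

6.44 m³/s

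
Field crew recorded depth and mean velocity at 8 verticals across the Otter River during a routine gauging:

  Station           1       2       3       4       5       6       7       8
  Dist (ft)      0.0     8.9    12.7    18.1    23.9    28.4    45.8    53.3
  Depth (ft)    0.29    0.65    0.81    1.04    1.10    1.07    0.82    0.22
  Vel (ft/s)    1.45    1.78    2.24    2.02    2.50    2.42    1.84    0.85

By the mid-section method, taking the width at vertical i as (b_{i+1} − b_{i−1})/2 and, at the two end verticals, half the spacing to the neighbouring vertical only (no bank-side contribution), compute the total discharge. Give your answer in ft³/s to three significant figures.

91.3 ft³/s

w_1 = (8.9 − 0.0)/2 = 4.45 ft; q_1 = 1.45 × 0.29 × 4.45 = 1.871 ft³/s
w_2 = (12.7 − 0.0)/2 = 6.35 ft; q_2 = 1.78 × 0.65 × 6.35 = 7.347 ft³/s
w_3 = (18.1 − 8.9)/2 = 4.6 ft; q_3 = 2.24 × 0.81 × 4.6 = 8.346 ft³/s
w_4 = (23.9 − 12.7)/2 = 5.6 ft; q_4 = 2.02 × 1.04 × 5.6 = 11.76 ft³/s
w_5 = (28.4 − 18.1)/2 = 5.15 ft; q_5 = 2.50 × 1.10 × 5.15 = 14.16 ft³/s
w_6 = (45.8 − 23.9)/2 = 10.95 ft; q_6 = 2.42 × 1.07 × 10.95 = 28.35 ft³/s
w_7 = (53.3 − 28.4)/2 = 12.45 ft; q_7 = 1.84 × 0.82 × 12.45 = 18.78 ft³/s
w_8 = (53.3 − 45.8)/2 = 3.75 ft; q_8 = 0.85 × 0.22 × 3.75 = 0.7013 ft³/s
Q = Σ qᵢ = 91.33 ft³/s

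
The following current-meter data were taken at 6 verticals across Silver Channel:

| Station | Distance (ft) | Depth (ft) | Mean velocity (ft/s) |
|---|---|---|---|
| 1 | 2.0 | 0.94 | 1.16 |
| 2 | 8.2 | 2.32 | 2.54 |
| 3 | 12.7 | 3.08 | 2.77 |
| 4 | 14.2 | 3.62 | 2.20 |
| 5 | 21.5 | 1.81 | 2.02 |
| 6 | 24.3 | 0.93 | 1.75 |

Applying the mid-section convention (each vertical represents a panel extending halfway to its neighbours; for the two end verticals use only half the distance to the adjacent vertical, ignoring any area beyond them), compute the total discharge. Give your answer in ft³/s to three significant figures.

116 ft³/s

w_1 = (8.2 − 2.0)/2 = 3.1 ft; q_1 = 1.16 × 0.94 × 3.1 = 3.380 ft³/s
w_2 = (12.7 − 2.0)/2 = 5.35 ft; q_2 = 2.54 × 2.32 × 5.35 = 31.53 ft³/s
w_3 = (14.2 − 8.2)/2 = 3 ft; q_3 = 2.77 × 3.08 × 3 = 25.59 ft³/s
w_4 = (21.5 − 12.7)/2 = 4.4 ft; q_4 = 2.20 × 3.62 × 4.4 = 35.04 ft³/s
w_5 = (24.3 − 14.2)/2 = 5.05 ft; q_5 = 2.02 × 1.81 × 5.05 = 18.46 ft³/s
w_6 = (24.3 − 21.5)/2 = 1.4 ft; q_6 = 1.75 × 0.93 × 1.4 = 2.279 ft³/s
Q = Σ qᵢ = 116.3 ft³/s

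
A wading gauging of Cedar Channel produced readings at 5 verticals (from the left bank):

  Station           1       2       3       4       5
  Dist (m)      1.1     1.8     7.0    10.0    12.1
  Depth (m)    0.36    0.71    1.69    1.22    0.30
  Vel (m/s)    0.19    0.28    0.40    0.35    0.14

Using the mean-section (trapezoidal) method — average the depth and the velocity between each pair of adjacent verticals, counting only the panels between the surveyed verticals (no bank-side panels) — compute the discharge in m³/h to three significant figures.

15300 m³/h

Panel 1-2: Δb = 0.7 m, d̄ = (0.36+0.71)/2 = 0.535, v̄ = (0.19+0.28)/2 = 0.235 → q = 0.7×0.535×0.235 = 0.08801 m³/s
Panel 2-3: Δb = 5.2 m, d̄ = (0.71+1.69)/2 = 1.2, v̄ = (0.28+0.40)/2 = 0.34 → q = 5.2×1.2×0.34 = 2.122 m³/s
Panel 3-4: Δb = 3 m, d̄ = (1.69+1.22)/2 = 1.455, v̄ = (0.40+0.35)/2 = 0.375 → q = 3×1.455×0.375 = 1.637 m³/s
Panel 4-5: Δb = 2.1 m, d̄ = (1.22+0.30)/2 = 0.76, v̄ = (0.35+0.14)/2 = 0.245 → q = 2.1×0.76×0.245 = 0.3910 m³/s
Q = Σ q = 4.238 m³/s
= 4.238 × 3600 = 15260 m³/h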